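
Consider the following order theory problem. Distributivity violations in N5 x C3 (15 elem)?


Distributive law: a ^ (b v c) = (a ^ b) v (a ^ c).
Check all 15^3 = 3375 ordered triples (a,b,c).
  e.g. a=(b,0), b=(a,0), c=(c,0): lhs=(b,0) != rhs=(a,0)
  e.g. a=(b,0), b=(a,0), c=(c,1): lhs=(b,0) != rhs=(a,0)
Total violating triples: 54


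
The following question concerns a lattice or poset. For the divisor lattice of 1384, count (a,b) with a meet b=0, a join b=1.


Complement pair (a,b): a meet b = bottom, a join b = top.
Here: gcd(a,b)=1 and lcm(a,b)=1384, i.e. a*b=1384 with a,b coprime.
Pairs found: (1,1384), (8,173), (173,8), (1384,1)
Total ordered pairs: 4


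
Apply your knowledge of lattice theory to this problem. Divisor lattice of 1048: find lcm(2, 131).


In a divisor lattice, join = lcm (least common multiple).
gcd(2,131) = 1
lcm(2,131) = 2*131/gcd = 262/1 = 262


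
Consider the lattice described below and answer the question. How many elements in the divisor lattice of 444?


Divisors of 444: [1, 2, 3, 4, 6, 12, 37, 74, 111, 148, 222, 444]
Count: 12


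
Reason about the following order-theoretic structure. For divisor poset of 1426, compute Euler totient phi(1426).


phi(n) = n * prod_{p|n} (1 - 1/p).
Prime divisors of 1426: [2, 23, 31]
phi(1426) = 1426 * (1 - 1/2) * (1 - 1/23) * (1 - 1/31)
phi(1426) = 660


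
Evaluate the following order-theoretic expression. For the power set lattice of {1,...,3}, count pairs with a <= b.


The order relation is {(a,b) : a <= b}, reflexive so it includes (a,a).
Examples: ({},{}), ({},{1,2}), ({},{1,2,3}), ({},{1,3}), ({},{1}), ...
Total ordered pairs: 27


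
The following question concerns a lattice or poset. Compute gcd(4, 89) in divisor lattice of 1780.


In a divisor lattice, meet = gcd (greatest common divisor).
By Euclidean algorithm or factoring: gcd(4,89) = 1


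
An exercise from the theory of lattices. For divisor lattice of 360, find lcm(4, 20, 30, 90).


In a divisor lattice, join = lcm (least common multiple).
Compute lcm iteratively: start with first element, then lcm(current, next).
Elements: [4, 20, 30, 90]
lcm(4,20) = 20
lcm(20,30) = 60
lcm(60,90) = 180
Final lcm = 180


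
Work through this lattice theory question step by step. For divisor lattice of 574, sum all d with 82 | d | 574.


Interval [82,574] in divisors of 574: [82, 574]
Sum = 656


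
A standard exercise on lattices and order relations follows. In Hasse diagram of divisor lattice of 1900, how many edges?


A cover relation a -< b holds when a < b with no c strictly between.
Cover relations:
  1 -< 2
  1 -< 5
  1 -< 19
  2 -< 4
  2 -< 10
  2 -< 38
  4 -< 20
  4 -< 76
  ...25 more
Total: 33


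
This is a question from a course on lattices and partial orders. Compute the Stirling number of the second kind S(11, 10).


S(n,k) = k*S(n-1,k) + S(n-1,k-1).
S(10,10) = 1, S(10,9) = 45
S(11,10) = 10*1 + 45 = 10 + 45
S(11,10) = 55


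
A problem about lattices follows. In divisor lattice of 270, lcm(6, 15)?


Join=lcm.
gcd(6,15)=3
lcm=30


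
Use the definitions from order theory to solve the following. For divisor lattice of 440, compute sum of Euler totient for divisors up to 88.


Divisors of 440 up to 88: [1, 2, 4, 5, 8, 10, 11, 20, 22, 40, 44, 55, 88]
phi values: [1, 1, 2, 4, 4, 4, 10, 8, 10, 16, 20, 40, 40]
Sum = 160


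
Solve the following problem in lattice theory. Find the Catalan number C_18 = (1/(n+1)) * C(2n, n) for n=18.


C(n) = C(2n, n) / (n+1).
C(36, 18) = 9075135300
C(18) = 9075135300 / 19 = 477638700


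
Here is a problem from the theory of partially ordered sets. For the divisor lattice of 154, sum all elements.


sigma(n) = sum of divisors.
Divisors of 154: [1, 2, 7, 11, 14, 22, 77, 154]
Sum = 288


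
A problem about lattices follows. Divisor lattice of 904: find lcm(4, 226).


In a divisor lattice, join = lcm (least common multiple).
gcd(4,226) = 2
lcm(4,226) = 4*226/gcd = 904/2 = 452


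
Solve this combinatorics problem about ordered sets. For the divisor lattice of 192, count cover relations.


A cover relation a -< b holds when a < b with no c strictly between.
Cover relations:
  1 -< 2
  1 -< 3
  2 -< 4
  2 -< 6
  3 -< 6
  4 -< 8
  4 -< 12
  6 -< 12
  ...11 more
Total: 19


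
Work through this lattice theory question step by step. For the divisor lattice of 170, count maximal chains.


A maximal chain goes from the minimum element to a maximal element via cover relations.
Counting all min-to-max paths in the cover graph.
Total maximal chains: 6


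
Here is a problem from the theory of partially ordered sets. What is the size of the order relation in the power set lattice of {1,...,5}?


The order relation is {(a,b) : a <= b}, reflexive so it includes (a,a).
Examples: ({},{}), ({},{1,2}), ({},{1,2,3}), ({},{1,2,3,4}), ({},{1,2,3,4,5}), ...
Total ordered pairs: 243


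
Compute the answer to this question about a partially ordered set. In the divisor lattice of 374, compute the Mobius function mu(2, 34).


In a divisor lattice, mu(a,b) = mu(b/a) where mu is the classical Mobius function.
b/a = 34/2 = 17
Prime factorization of 17: primes [17]
17 is squarefree with 1 prime factor(s), so mu(17) = (-1)^1 = -1


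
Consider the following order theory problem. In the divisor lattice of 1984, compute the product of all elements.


Divisors of 1984: [1, 2, 4, 8, 16, 31, 32, 62, 64, 124, 248, 496, 992, 1984]
Product = n^(d(n)/2) = 1984^(14/2)
Product = 121001756502234228588544


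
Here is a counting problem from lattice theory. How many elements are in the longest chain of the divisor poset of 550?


A chain is a totally ordered subset; we count the number of elements in a maximum chain.
Compute, for each element x, the size of the longest chain ending at x:
  1: 1
  2: 2
  5: 2
  11: 2
  25: 3
  10: 3
  ...
A maximum chain: 1 < 2 < 10 < 50 < 550
Number of elements in the longest chain: 5


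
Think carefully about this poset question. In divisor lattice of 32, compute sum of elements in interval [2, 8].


Interval [2,8] in divisors of 32: [2, 4, 8]
Sum = 14


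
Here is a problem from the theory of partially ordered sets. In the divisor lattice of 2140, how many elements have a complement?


An element a is complemented if some b has a meet b = bottom, a join b = top.
a is complemented iff gcd(a, n/a)=1, i.e. a is a unitary divisor of 2140.
Complemented elements: 1, 4, 5, 20, 107, 428, ... (2 more)
Count: 8


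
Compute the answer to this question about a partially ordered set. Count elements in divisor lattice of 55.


Divisors of 55: [1, 5, 11, 55]
Count: 4


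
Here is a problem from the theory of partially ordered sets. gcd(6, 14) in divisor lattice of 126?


Meet=gcd.
gcd(6,14)=2


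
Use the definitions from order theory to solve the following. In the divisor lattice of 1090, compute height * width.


Height = length of longest chain minus 1; width = size of largest antichain.
A maximum chain: 1 | 109 | 545 | 1090  (height 3).
A maximum antichain: {2, 5, 109}  (width 3).
Product = 3 * 3 = 9


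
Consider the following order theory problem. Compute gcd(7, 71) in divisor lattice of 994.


In a divisor lattice, meet = gcd (greatest common divisor).
By Euclidean algorithm or factoring: gcd(7,71) = 1


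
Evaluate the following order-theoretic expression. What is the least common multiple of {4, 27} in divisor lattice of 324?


In a divisor lattice, join = lcm (least common multiple).
Compute lcm iteratively: start with first element, then lcm(current, next).
Elements: [4, 27]
lcm(4,27) = 108
Final lcm = 108


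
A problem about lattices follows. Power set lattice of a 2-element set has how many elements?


Power set = 2^n.
2^2 = 4


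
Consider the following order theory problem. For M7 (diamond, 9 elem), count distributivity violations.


Distributive law: a ^ (b v c) = (a ^ b) v (a ^ c).
Check all 9^3 = 729 ordered triples (a,b,c).
  e.g. a=a1, b=a2, c=a3: lhs=a1 != rhs=0
  e.g. a=a1, b=a2, c=a4: lhs=a1 != rhs=0
Total violating triples: 210


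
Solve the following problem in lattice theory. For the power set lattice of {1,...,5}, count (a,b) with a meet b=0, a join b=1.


Complement pair (a,b): a meet b = bottom, a join b = top.
Here: A intersect B = {} and A union B = {1,...,5}.
Pairs found: ({},{1,2,3,4,5}), ({1},{2,3,4,5}), ({2},{1,3,4,5}), ({3},{1,2,4,5}), ... (28 more)
Total ordered pairs: 32


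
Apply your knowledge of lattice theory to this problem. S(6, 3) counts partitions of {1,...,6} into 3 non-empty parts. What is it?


S(n,k) = k*S(n-1,k) + S(n-1,k-1).
S(5,3) = 25, S(5,2) = 15
S(6,3) = 3*25 + 15 = 75 + 15
S(6,3) = 90


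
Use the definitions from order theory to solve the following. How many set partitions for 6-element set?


B(n) = number of set partitions of an n-element set.
B(n) satisfies the recurrence: B(n+1) = sum_k C(n,k)*B(k).
B(6) = 203


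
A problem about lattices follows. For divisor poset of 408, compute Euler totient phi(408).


phi(n) = n * prod_{p|n} (1 - 1/p).
Prime divisors of 408: [2, 3, 17]
phi(408) = 408 * (1 - 1/2) * (1 - 1/3) * (1 - 1/17)
phi(408) = 128


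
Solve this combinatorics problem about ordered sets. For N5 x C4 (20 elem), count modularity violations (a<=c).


Modular law: if a <= c then a v (b ^ c) = (a v b) ^ c.
Check all triples (a,b,c) with a <= c among 20 elements.
  e.g. a=(a,0), b=(c,0), c=(b,0): lhs=(a,0) != rhs=(b,0)
  e.g. a=(a,0), b=(c,1), c=(b,0): lhs=(a,0) != rhs=(b,0)
Total violating triples: 40


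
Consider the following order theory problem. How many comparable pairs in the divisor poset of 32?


A comparable pair {a,b} has a < b or b < a in the order.
Count unordered pairs where one element is strictly below the other.
Examples: {1,2}, {1,4}, {1,8}, {1,16}, ...
Total comparable pairs: 15


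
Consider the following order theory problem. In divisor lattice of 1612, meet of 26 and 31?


In a divisor lattice, meet = gcd (greatest common divisor).
By Euclidean algorithm or factoring: gcd(26,31) = 1


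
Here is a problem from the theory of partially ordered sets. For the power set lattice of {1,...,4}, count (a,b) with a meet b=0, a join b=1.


Complement pair (a,b): a meet b = bottom, a join b = top.
Here: A intersect B = {} and A union B = {1,...,4}.
Pairs found: ({},{1,2,3,4}), ({1},{2,3,4}), ({2},{1,3,4}), ({3},{1,2,4}), ... (12 more)
Total ordered pairs: 16


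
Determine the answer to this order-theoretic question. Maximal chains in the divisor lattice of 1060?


A maximal chain goes from the minimum element to a maximal element via cover relations.
Counting all min-to-max paths in the cover graph.
Total maximal chains: 12


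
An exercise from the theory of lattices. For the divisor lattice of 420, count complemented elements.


An element a is complemented if some b has a meet b = bottom, a join b = top.
a is complemented iff gcd(a, n/a)=1, i.e. a is a unitary divisor of 420.
Complemented elements: 1, 3, 4, 5, 7, 12, ... (10 more)
Count: 16


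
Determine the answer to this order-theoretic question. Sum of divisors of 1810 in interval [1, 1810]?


Interval [1,1810] in divisors of 1810: [1, 2, 5, 10, 181, 362, 905, 1810]
Sum = 3276


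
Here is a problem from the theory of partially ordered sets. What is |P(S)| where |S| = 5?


Power set = 2^n.
2^5 = 32


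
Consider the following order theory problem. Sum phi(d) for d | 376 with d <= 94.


Divisors of 376 up to 94: [1, 2, 4, 8, 47, 94]
phi values: [1, 1, 2, 4, 46, 46]
Sum = 100


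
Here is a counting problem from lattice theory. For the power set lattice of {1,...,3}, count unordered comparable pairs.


A comparable pair {a,b} has a < b or b < a in the order.
Count unordered pairs where one element is strictly below the other.
Examples: {{},{1}}, {{},{2}}, {{},{3}}, {{},{1,2}}, ...
Total comparable pairs: 19


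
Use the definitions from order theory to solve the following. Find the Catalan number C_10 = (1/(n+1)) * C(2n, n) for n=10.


C(n) = C(2n, n) / (n+1).
C(20, 10) = 184756
C(10) = 184756 / 11 = 16796


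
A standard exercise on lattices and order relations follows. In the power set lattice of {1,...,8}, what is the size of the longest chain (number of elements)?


A chain is a totally ordered subset; we count the number of elements in a maximum chain.
Compute, for each element x, the size of the longest chain ending at x:
  {}: 1
  {1}: 2
  {2}: 2
  {3}: 2
  {4}: 2
  {5}: 2
  ...
A maximum chain: {} < {1} < {1,2} < {1,2,3} < {1,2,3,4} < {1,2,3,4,5} < {1,2,3,4,5,6} < {1,2,3,4,5,6,7} < {1,2,3,4,5,6,7,8}
Number of elements in the longest chain: 9


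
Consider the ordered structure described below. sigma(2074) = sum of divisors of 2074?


sigma(n) = sum of divisors.
Divisors of 2074: [1, 2, 17, 34, 61, 122, 1037, 2074]
Sum = 3348


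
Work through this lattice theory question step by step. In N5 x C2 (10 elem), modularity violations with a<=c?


Modular law: if a <= c then a v (b ^ c) = (a v b) ^ c.
Check all triples (a,b,c) with a <= c among 10 elements.
  e.g. a=(a,0), b=(c,0), c=(b,0): lhs=(a,0) != rhs=(b,0)
  e.g. a=(a,0), b=(c,1), c=(b,0): lhs=(a,0) != rhs=(b,0)
Total violating triples: 6


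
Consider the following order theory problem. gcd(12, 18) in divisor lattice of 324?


Meet=gcd.
gcd(12,18)=6


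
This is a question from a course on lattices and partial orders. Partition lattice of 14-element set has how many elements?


B(n) = number of set partitions of an n-element set.
B(n) satisfies the recurrence: B(n+1) = sum_k C(n,k)*B(k).
B(14) = 190899322


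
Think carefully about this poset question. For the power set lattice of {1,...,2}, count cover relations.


A cover relation a -< b holds when a < b with no c strictly between.
Cover relations:
  {} -< {1}
  {} -< {2}
  {1} -< {1,2}
  {2} -< {1,2}
Total: 4


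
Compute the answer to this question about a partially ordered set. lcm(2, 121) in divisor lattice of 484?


Join=lcm.
gcd(2,121)=1
lcm=242


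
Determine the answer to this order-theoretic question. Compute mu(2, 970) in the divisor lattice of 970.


In a divisor lattice, mu(a,b) = mu(b/a) where mu is the classical Mobius function.
b/a = 970/2 = 485
Prime factorization of 485: primes [5, 97]
485 is squarefree with 2 prime factor(s), so mu(485) = (-1)^2 = 1


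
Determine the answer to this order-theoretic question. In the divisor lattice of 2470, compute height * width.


Height = length of longest chain minus 1; width = size of largest antichain.
A maximum chain: 1 | 19 | 247 | 1235 | 2470  (height 4).
A maximum antichain: {10, 26, 38, 65, 95, 247}  (width 6).
Product = 4 * 6 = 24


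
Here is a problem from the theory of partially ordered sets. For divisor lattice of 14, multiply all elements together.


Divisors of 14: [1, 2, 7, 14]
Product = n^(d(n)/2) = 14^(4/2)
Product = 196


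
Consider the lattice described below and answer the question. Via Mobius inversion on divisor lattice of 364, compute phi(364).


phi(n) = n * prod_{p|n} (1 - 1/p).
Prime divisors of 364: [2, 7, 13]
phi(364) = 364 * (1 - 1/2) * (1 - 1/7) * (1 - 1/13)
phi(364) = 144


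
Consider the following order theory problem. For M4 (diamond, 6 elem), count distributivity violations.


Distributive law: a ^ (b v c) = (a ^ b) v (a ^ c).
Check all 6^3 = 216 ordered triples (a,b,c).
  e.g. a=a1, b=a2, c=a3: lhs=a1 != rhs=0
  e.g. a=a1, b=a2, c=a4: lhs=a1 != rhs=0
Total violating triples: 24


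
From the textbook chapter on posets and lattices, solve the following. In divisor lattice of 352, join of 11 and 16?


In a divisor lattice, join = lcm (least common multiple).
gcd(11,16) = 1
lcm(11,16) = 11*16/gcd = 176/1 = 176


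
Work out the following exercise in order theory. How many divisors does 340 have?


Divisors of 340: [1, 2, 4, 5, 10, 17, 20, 34, 68, 85, 170, 340]
Count: 12


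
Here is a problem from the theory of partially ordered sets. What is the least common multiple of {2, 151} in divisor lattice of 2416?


In a divisor lattice, join = lcm (least common multiple).
Compute lcm iteratively: start with first element, then lcm(current, next).
Elements: [2, 151]
lcm(2,151) = 302
Final lcm = 302


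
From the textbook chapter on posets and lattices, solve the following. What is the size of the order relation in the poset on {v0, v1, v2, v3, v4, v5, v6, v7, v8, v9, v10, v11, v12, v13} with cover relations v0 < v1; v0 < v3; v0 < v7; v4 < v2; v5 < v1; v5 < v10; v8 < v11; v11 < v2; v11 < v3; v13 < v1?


The order relation is {(a,b) : a <= b}, reflexive so it includes (a,a).
Examples: (v0,v0), (v0,v1), (v0,v3), (v0,v7), (v1,v1), ...
Total ordered pairs: 26


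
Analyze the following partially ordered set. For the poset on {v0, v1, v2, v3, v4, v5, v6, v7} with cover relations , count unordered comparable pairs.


A comparable pair {a,b} has a < b or b < a in the order.
Count unordered pairs where one element is strictly below the other.
Total comparable pairs: 0


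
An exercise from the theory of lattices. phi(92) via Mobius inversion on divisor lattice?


phi(n) = n * prod_{p|n} (1 - 1/p).
Prime divisors of 92: [2, 23]
phi(92) = 92 * (1 - 1/2) * (1 - 1/23)
phi(92) = 44


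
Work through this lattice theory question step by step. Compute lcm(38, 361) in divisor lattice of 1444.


In a divisor lattice, join = lcm (least common multiple).
gcd(38,361) = 19
lcm(38,361) = 38*361/gcd = 13718/19 = 722


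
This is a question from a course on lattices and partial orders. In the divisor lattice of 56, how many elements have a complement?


An element a is complemented if some b has a meet b = bottom, a join b = top.
a is complemented iff gcd(a, n/a)=1, i.e. a is a unitary divisor of 56.
Complemented elements: 1, 7, 8, 56
Count: 4


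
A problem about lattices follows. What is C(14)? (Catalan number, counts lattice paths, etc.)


C(n) = C(2n, n) / (n+1).
C(28, 14) = 40116600
C(14) = 40116600 / 15 = 2674440


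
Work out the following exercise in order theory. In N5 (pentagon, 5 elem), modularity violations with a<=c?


Modular law: if a <= c then a v (b ^ c) = (a v b) ^ c.
Check all triples (a,b,c) with a <= c among 5 elements.
  e.g. a=a, b=c, c=b: lhs=a != rhs=b
Total violating triples: 1


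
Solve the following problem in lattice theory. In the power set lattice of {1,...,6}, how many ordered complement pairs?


Complement pair (a,b): a meet b = bottom, a join b = top.
Here: A intersect B = {} and A union B = {1,...,6}.
Pairs found: ({},{1,2,3,4,5,6}), ({1},{2,3,4,5,6}), ({2},{1,3,4,5,6}), ({3},{1,2,4,5,6}), ... (60 more)
Total ordered pairs: 64


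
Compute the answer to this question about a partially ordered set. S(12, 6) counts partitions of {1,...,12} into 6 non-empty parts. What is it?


S(n,k) = k*S(n-1,k) + S(n-1,k-1).
S(11,6) = 179487, S(11,5) = 246730
S(12,6) = 6*179487 + 246730 = 1076922 + 246730
S(12,6) = 1323652


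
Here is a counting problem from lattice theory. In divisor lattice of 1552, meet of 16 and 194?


In a divisor lattice, meet = gcd (greatest common divisor).
By Euclidean algorithm or factoring: gcd(16,194) = 2


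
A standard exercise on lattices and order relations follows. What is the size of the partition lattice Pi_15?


B(n) = number of set partitions of an n-element set.
B(n) satisfies the recurrence: B(n+1) = sum_k C(n,k)*B(k).
B(15) = 1382958545


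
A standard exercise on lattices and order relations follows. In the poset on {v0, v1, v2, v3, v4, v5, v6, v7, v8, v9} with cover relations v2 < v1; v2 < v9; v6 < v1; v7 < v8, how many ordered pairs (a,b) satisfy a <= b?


The order relation is {(a,b) : a <= b}, reflexive so it includes (a,a).
Examples: (v0,v0), (v1,v1), (v2,v1), (v2,v2), (v2,v9), ...
Total ordered pairs: 14


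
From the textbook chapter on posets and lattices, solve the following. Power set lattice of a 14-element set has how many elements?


Power set = 2^n.
2^14 = 16384


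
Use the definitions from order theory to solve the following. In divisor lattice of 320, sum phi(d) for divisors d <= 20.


Divisors of 320 up to 20: [1, 2, 4, 5, 8, 10, 16, 20]
phi values: [1, 1, 2, 4, 4, 4, 8, 8]
Sum = 32


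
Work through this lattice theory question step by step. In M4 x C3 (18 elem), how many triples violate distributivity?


Distributive law: a ^ (b v c) = (a ^ b) v (a ^ c).
Check all 18^3 = 5832 ordered triples (a,b,c).
  e.g. a=(a1,0), b=(a2,0), c=(a3,0): lhs=(a1,0) != rhs=(0,0)
  e.g. a=(a1,0), b=(a2,0), c=(a3,1): lhs=(a1,0) != rhs=(0,0)
Total violating triples: 648


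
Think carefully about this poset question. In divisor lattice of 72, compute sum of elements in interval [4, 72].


Interval [4,72] in divisors of 72: [4, 8, 12, 24, 36, 72]
Sum = 156


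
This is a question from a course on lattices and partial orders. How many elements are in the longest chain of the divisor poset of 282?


A chain is a totally ordered subset; we count the number of elements in a maximum chain.
Compute, for each element x, the size of the longest chain ending at x:
  1: 1
  2: 2
  3: 2
  47: 2
  6: 3
  94: 3
  ...
A maximum chain: 1 < 2 < 6 < 282
Number of elements in the longest chain: 4


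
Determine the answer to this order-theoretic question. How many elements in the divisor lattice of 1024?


Divisors of 1024: [1, 2, 4, 8, 16, 32, 64, 128, 256, 512, 1024]
Count: 11


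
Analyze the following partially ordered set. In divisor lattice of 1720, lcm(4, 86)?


Join=lcm.
gcd(4,86)=2
lcm=172


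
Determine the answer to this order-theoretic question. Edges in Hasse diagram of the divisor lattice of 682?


A cover relation a -< b holds when a < b with no c strictly between.
Cover relations:
  1 -< 2
  1 -< 11
  1 -< 31
  2 -< 22
  2 -< 62
  11 -< 22
  11 -< 341
  22 -< 682
  ...4 more
Total: 12


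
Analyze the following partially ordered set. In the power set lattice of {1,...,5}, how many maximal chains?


A maximal chain goes from the minimum element to a maximal element via cover relations.
Counting all min-to-max paths in the cover graph.
Total maximal chains: 120


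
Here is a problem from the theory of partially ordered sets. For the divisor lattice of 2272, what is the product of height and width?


Height = length of longest chain minus 1; width = size of largest antichain.
A maximum chain: 1 | 71 | 142 | 284 | 568 | 1136 | 2272  (height 6).
A maximum antichain: {2, 71}  (width 2).
Product = 6 * 2 = 12


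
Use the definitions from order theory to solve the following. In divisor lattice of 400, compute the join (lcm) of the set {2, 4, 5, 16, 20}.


In a divisor lattice, join = lcm (least common multiple).
Compute lcm iteratively: start with first element, then lcm(current, next).
Elements: [2, 4, 5, 16, 20]
lcm(2,4) = 4
lcm(4,5) = 20
lcm(20,16) = 80
lcm(80,20) = 80
Final lcm = 80


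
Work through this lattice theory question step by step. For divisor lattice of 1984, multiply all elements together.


Divisors of 1984: [1, 2, 4, 8, 16, 31, 32, 62, 64, 124, 248, 496, 992, 1984]
Product = n^(d(n)/2) = 1984^(14/2)
Product = 121001756502234228588544


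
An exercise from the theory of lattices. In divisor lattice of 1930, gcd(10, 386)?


Meet=gcd.
gcd(10,386)=2


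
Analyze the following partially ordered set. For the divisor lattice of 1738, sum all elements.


sigma(n) = sum of divisors.
Divisors of 1738: [1, 2, 11, 22, 79, 158, 869, 1738]
Sum = 2880


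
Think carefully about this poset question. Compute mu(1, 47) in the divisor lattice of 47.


In a divisor lattice, mu(a,b) = mu(b/a) where mu is the classical Mobius function.
b/a = 47/1 = 47
Prime factorization of 47: primes [47]
47 is squarefree with 1 prime factor(s), so mu(47) = (-1)^1 = -1


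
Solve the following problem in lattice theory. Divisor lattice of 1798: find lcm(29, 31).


In a divisor lattice, join = lcm (least common multiple).
gcd(29,31) = 1
lcm(29,31) = 29*31/gcd = 899/1 = 899


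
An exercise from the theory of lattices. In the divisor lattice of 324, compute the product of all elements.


Divisors of 324: [1, 2, 3, 4, 6, 9, 12, 18, 27, 36, 54, 81, 108, 162, 324]
Product = n^(d(n)/2) = 324^(15/2)
Product = 6746640616477458432


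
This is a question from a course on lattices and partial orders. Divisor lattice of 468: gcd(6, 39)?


Meet=gcd.
gcd(6,39)=3


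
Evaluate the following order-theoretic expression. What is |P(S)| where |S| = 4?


Power set = 2^n.
2^4 = 16


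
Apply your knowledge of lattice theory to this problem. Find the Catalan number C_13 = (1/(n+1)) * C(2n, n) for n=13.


C(n) = C(2n, n) / (n+1).
C(26, 13) = 10400600
C(13) = 10400600 / 14 = 742900


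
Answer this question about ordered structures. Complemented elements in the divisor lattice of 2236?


An element a is complemented if some b has a meet b = bottom, a join b = top.
a is complemented iff gcd(a, n/a)=1, i.e. a is a unitary divisor of 2236.
Complemented elements: 1, 4, 13, 43, 52, 172, ... (2 more)
Count: 8


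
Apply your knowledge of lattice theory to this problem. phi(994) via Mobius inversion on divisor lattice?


phi(n) = n * prod_{p|n} (1 - 1/p).
Prime divisors of 994: [2, 7, 71]
phi(994) = 994 * (1 - 1/2) * (1 - 1/7) * (1 - 1/71)
phi(994) = 420


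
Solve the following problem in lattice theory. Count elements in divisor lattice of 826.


Divisors of 826: [1, 2, 7, 14, 59, 118, 413, 826]
Count: 8


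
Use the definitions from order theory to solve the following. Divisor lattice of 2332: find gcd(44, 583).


In a divisor lattice, meet = gcd (greatest common divisor).
By Euclidean algorithm or factoring: gcd(44,583) = 11


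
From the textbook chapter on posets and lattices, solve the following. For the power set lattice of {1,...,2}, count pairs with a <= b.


The order relation is {(a,b) : a <= b}, reflexive so it includes (a,a).
Examples: ({},{}), ({},{1,2}), ({},{1}), ({},{2}), ({1,2},{1,2}), ...
Total ordered pairs: 9


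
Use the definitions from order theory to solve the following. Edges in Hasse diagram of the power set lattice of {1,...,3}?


A cover relation a -< b holds when a < b with no c strictly between.
Cover relations:
  {} -< {1}
  {} -< {2}
  {} -< {3}
  {1} -< {1,2}
  {1} -< {1,3}
  {2} -< {1,2}
  {2} -< {2,3}
  {3} -< {1,3}
  ...4 more
Total: 12


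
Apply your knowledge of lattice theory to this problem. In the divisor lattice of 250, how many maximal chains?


A maximal chain goes from the minimum element to a maximal element via cover relations.
Counting all min-to-max paths in the cover graph.
Total maximal chains: 4


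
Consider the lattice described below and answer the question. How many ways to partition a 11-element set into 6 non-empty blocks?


S(n,k) = k*S(n-1,k) + S(n-1,k-1).
S(10,6) = 22827, S(10,5) = 42525
S(11,6) = 6*22827 + 42525 = 136962 + 42525
S(11,6) = 179487


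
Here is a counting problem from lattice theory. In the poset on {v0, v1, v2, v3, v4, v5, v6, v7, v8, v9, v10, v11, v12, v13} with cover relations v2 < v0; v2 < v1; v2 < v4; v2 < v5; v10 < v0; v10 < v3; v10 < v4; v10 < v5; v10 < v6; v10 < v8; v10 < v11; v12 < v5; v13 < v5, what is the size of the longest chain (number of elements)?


A chain is a totally ordered subset; we count the number of elements in a maximum chain.
Compute, for each element x, the size of the longest chain ending at x:
  v2: 1
  v7: 1
  v9: 1
  v10: 1
  v12: 1
  v13: 1
  ...
A maximum chain: v2 < v0
Number of elements in the longest chain: 2


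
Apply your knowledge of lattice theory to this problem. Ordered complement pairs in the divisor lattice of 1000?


Complement pair (a,b): a meet b = bottom, a join b = top.
Here: gcd(a,b)=1 and lcm(a,b)=1000, i.e. a*b=1000 with a,b coprime.
Pairs found: (1,1000), (8,125), (125,8), (1000,1)
Total ordered pairs: 4


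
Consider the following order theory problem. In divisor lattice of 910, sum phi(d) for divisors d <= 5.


Divisors of 910 up to 5: [1, 2, 5]
phi values: [1, 1, 4]
Sum = 6


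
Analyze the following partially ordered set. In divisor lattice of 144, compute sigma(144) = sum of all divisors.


sigma(n) = sum of divisors.
Divisors of 144: [1, 2, 3, 4, 6, 8, 9, 12, 16, 18, 24, 36, 48, 72, 144]
Sum = 403


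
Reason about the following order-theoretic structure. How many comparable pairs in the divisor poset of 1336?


A comparable pair {a,b} has a < b or b < a in the order.
Count unordered pairs where one element is strictly below the other.
Examples: {1,2}, {1,4}, {1,8}, {1,167}, ...
Total comparable pairs: 22


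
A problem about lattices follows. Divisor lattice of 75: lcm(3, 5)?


Join=lcm.
gcd(3,5)=1
lcm=15


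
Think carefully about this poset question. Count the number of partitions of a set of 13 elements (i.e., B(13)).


B(n) = number of set partitions of an n-element set.
B(n) satisfies the recurrence: B(n+1) = sum_k C(n,k)*B(k).
B(13) = 27644437


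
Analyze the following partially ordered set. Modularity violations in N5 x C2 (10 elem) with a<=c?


Modular law: if a <= c then a v (b ^ c) = (a v b) ^ c.
Check all triples (a,b,c) with a <= c among 10 elements.
  e.g. a=(a,0), b=(c,0), c=(b,0): lhs=(a,0) != rhs=(b,0)
  e.g. a=(a,0), b=(c,1), c=(b,0): lhs=(a,0) != rhs=(b,0)
Total violating triples: 6


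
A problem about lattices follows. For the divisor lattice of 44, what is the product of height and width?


Height = length of longest chain minus 1; width = size of largest antichain.
A maximum chain: 1 | 11 | 22 | 44  (height 3).
A maximum antichain: {2, 11}  (width 2).
Product = 3 * 2 = 6


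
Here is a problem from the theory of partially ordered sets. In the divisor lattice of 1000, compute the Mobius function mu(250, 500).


In a divisor lattice, mu(a,b) = mu(b/a) where mu is the classical Mobius function.
b/a = 500/250 = 2
Prime factorization of 2: primes [2]
2 is squarefree with 1 prime factor(s), so mu(2) = (-1)^1 = -1


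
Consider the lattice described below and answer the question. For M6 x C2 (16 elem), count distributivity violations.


Distributive law: a ^ (b v c) = (a ^ b) v (a ^ c).
Check all 16^3 = 4096 ordered triples (a,b,c).
  e.g. a=(a1,0), b=(a2,0), c=(a3,0): lhs=(a1,0) != rhs=(0,0)
  e.g. a=(a1,0), b=(a2,0), c=(a3,1): lhs=(a1,0) != rhs=(0,0)
Total violating triples: 960


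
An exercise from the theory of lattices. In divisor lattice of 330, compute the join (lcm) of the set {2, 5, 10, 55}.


In a divisor lattice, join = lcm (least common multiple).
Compute lcm iteratively: start with first element, then lcm(current, next).
Elements: [2, 5, 10, 55]
lcm(2,5) = 10
lcm(10,10) = 10
lcm(10,55) = 110
Final lcm = 110


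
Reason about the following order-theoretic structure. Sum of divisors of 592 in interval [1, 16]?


Interval [1,16] in divisors of 592: [1, 2, 4, 8, 16]
Sum = 31


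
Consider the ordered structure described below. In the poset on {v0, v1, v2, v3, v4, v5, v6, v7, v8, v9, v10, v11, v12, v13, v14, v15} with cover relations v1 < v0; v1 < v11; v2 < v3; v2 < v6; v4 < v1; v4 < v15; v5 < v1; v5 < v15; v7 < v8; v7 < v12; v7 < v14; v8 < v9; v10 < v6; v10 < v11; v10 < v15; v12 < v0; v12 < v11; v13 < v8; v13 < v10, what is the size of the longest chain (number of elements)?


A chain is a totally ordered subset; we count the number of elements in a maximum chain.
Compute, for each element x, the size of the longest chain ending at x:
  v2: 1
  v4: 1
  v5: 1
  v7: 1
  v13: 1
  v3: 2
  ...
A maximum chain: v4 < v1 < v0
Number of elements in the longest chain: 3


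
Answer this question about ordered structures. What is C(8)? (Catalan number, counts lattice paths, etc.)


C(n) = C(2n, n) / (n+1).
C(16, 8) = 12870
C(8) = 12870 / 9 = 1430


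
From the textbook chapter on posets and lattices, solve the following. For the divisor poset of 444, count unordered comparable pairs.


A comparable pair {a,b} has a < b or b < a in the order.
Count unordered pairs where one element is strictly below the other.
Examples: {1,2}, {1,3}, {1,4}, {1,6}, ...
Total comparable pairs: 42


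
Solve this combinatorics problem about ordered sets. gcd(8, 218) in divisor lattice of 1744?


Meet=gcd.
gcd(8,218)=2


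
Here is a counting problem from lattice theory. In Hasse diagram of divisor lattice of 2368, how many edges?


A cover relation a -< b holds when a < b with no c strictly between.
Cover relations:
  1 -< 2
  1 -< 37
  2 -< 4
  2 -< 74
  4 -< 8
  4 -< 148
  8 -< 16
  8 -< 296
  ...11 more
Total: 19


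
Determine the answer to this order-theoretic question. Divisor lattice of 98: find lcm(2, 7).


In a divisor lattice, join = lcm (least common multiple).
gcd(2,7) = 1
lcm(2,7) = 2*7/gcd = 14/1 = 14


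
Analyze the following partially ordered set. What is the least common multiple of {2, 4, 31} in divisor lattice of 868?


In a divisor lattice, join = lcm (least common multiple).
Compute lcm iteratively: start with first element, then lcm(current, next).
Elements: [2, 4, 31]
lcm(2,4) = 4
lcm(4,31) = 124
Final lcm = 124


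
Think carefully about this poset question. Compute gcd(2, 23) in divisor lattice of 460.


In a divisor lattice, meet = gcd (greatest common divisor).
By Euclidean algorithm or factoring: gcd(2,23) = 1


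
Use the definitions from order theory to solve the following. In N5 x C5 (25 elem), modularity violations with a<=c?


Modular law: if a <= c then a v (b ^ c) = (a v b) ^ c.
Check all triples (a,b,c) with a <= c among 25 elements.
  e.g. a=(a,0), b=(c,0), c=(b,0): lhs=(a,0) != rhs=(b,0)
  e.g. a=(a,0), b=(c,1), c=(b,0): lhs=(a,0) != rhs=(b,0)
Total violating triples: 75


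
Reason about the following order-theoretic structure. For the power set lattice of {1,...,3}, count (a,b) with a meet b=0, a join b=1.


Complement pair (a,b): a meet b = bottom, a join b = top.
Here: A intersect B = {} and A union B = {1,...,3}.
Pairs found: ({},{1,2,3}), ({1},{2,3}), ({2},{1,3}), ({3},{1,2}), ... (4 more)
Total ordered pairs: 8


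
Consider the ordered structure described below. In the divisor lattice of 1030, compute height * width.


Height = length of longest chain minus 1; width = size of largest antichain.
A maximum chain: 1 | 103 | 515 | 1030  (height 3).
A maximum antichain: {2, 5, 103}  (width 3).
Product = 3 * 3 = 9


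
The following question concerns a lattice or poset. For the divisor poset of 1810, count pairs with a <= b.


The order relation is {(a,b) : a <= b}, reflexive so it includes (a,a).
Examples: (1,1), (1,10), (1,181), (1,1810), (1,2), ...
Total ordered pairs: 27


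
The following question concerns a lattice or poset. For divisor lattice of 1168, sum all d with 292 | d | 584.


Interval [292,584] in divisors of 1168: [292, 584]
Sum = 876


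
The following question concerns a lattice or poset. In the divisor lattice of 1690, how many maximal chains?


A maximal chain goes from the minimum element to a maximal element via cover relations.
Counting all min-to-max paths in the cover graph.
Total maximal chains: 12


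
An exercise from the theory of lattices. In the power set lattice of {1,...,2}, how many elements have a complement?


An element a is complemented if some b has a meet b = bottom, a join b = top.
every subset A has complement S\A, so all elements are complemented.
Complemented elements: {}, {1}, {2}, {1,2}
Count: 4


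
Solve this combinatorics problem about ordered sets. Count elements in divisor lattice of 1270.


Divisors of 1270: [1, 2, 5, 10, 127, 254, 635, 1270]
Count: 8


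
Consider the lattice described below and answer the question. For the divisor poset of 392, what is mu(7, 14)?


In a divisor lattice, mu(a,b) = mu(b/a) where mu is the classical Mobius function.
b/a = 14/7 = 2
Prime factorization of 2: primes [2]
2 is squarefree with 1 prime factor(s), so mu(2) = (-1)^1 = -1


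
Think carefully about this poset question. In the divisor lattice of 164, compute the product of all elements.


Divisors of 164: [1, 2, 4, 41, 82, 164]
Product = n^(d(n)/2) = 164^(6/2)
Product = 4410944


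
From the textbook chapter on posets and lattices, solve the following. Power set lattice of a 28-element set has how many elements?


Power set = 2^n.
2^28 = 268435456


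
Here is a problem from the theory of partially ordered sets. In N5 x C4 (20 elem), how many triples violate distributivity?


Distributive law: a ^ (b v c) = (a ^ b) v (a ^ c).
Check all 20^3 = 8000 ordered triples (a,b,c).
  e.g. a=(b,0), b=(a,0), c=(c,0): lhs=(b,0) != rhs=(a,0)
  e.g. a=(b,0), b=(a,0), c=(c,1): lhs=(b,0) != rhs=(a,0)
Total violating triples: 128


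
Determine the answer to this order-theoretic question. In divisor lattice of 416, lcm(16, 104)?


Join=lcm.
gcd(16,104)=8
lcm=208


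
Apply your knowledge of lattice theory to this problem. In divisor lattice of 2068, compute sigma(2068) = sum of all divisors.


sigma(n) = sum of divisors.
Divisors of 2068: [1, 2, 4, 11, 22, 44, 47, 94, 188, 517, 1034, 2068]
Sum = 4032


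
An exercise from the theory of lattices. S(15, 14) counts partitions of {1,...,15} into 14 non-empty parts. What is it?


S(n,k) = k*S(n-1,k) + S(n-1,k-1).
S(14,14) = 1, S(14,13) = 91
S(15,14) = 14*1 + 91 = 14 + 91
S(15,14) = 105


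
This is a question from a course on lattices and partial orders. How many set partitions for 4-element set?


B(n) = number of set partitions of an n-element set.
B(n) satisfies the recurrence: B(n+1) = sum_k C(n,k)*B(k).
B(4) = 15


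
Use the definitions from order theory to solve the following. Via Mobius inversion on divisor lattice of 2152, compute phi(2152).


phi(n) = n * prod_{p|n} (1 - 1/p).
Prime divisors of 2152: [2, 269]
phi(2152) = 2152 * (1 - 1/2) * (1 - 1/269)
phi(2152) = 1072


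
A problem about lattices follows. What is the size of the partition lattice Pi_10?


B(n) = number of set partitions of an n-element set.
B(n) satisfies the recurrence: B(n+1) = sum_k C(n,k)*B(k).
B(10) = 115975


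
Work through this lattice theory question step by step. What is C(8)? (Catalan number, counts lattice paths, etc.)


C(n) = C(2n, n) / (n+1).
C(16, 8) = 12870
C(8) = 12870 / 9 = 1430


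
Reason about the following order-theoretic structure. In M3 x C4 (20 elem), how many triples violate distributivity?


Distributive law: a ^ (b v c) = (a ^ b) v (a ^ c).
Check all 20^3 = 8000 ordered triples (a,b,c).
  e.g. a=(a1,0), b=(a2,0), c=(a3,0): lhs=(a1,0) != rhs=(0,0)
  e.g. a=(a1,0), b=(a2,0), c=(a3,1): lhs=(a1,0) != rhs=(0,0)
Total violating triples: 384


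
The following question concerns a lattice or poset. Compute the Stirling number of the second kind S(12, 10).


S(n,k) = k*S(n-1,k) + S(n-1,k-1).
S(11,10) = 55, S(11,9) = 1155
S(12,10) = 10*55 + 1155 = 550 + 1155
S(12,10) = 1705


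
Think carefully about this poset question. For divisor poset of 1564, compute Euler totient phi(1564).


phi(n) = n * prod_{p|n} (1 - 1/p).
Prime divisors of 1564: [2, 17, 23]
phi(1564) = 1564 * (1 - 1/2) * (1 - 1/17) * (1 - 1/23)
phi(1564) = 704


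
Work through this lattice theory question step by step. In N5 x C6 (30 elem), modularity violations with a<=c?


Modular law: if a <= c then a v (b ^ c) = (a v b) ^ c.
Check all triples (a,b,c) with a <= c among 30 elements.
  e.g. a=(a,0), b=(c,0), c=(b,0): lhs=(a,0) != rhs=(b,0)
  e.g. a=(a,0), b=(c,1), c=(b,0): lhs=(a,0) != rhs=(b,0)
Total violating triples: 126


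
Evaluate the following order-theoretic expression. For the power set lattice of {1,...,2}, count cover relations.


A cover relation a -< b holds when a < b with no c strictly between.
Cover relations:
  {} -< {1}
  {} -< {2}
  {1} -< {1,2}
  {2} -< {1,2}
Total: 4
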